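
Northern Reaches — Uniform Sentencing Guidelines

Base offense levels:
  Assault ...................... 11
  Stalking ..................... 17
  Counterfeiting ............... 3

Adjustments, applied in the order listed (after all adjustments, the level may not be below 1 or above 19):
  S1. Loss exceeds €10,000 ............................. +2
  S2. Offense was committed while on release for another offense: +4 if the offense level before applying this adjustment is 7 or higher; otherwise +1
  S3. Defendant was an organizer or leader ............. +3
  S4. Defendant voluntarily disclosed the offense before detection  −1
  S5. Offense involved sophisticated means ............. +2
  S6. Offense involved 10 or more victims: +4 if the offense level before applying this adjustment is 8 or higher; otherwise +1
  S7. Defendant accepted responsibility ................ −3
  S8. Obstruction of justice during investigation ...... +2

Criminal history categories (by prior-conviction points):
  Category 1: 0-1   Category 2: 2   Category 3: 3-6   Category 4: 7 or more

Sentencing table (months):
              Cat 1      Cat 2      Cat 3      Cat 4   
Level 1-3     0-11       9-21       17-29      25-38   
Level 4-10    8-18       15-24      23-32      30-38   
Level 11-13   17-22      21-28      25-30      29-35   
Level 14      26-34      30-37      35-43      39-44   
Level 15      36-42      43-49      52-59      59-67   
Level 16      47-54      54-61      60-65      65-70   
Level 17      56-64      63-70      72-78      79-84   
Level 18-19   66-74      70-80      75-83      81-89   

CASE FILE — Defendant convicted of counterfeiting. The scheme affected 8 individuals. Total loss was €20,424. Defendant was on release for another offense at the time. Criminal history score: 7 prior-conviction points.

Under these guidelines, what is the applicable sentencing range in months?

30-38 months

Base offense level for counterfeiting: 3.
S1 applies: 3 + 2 = 5.
S2 applies (level before this adjustment is 5 < 7, so +1): 5 + 1 = 6.
S3 does not apply.
S4 does not apply.
Final offense level: 6.
Criminal history: 7 prior points → Category 4 (7+).
Level 6 falls in the 4-10 band.
Grid: Level 4-10 × Category 4 = 30-38 months.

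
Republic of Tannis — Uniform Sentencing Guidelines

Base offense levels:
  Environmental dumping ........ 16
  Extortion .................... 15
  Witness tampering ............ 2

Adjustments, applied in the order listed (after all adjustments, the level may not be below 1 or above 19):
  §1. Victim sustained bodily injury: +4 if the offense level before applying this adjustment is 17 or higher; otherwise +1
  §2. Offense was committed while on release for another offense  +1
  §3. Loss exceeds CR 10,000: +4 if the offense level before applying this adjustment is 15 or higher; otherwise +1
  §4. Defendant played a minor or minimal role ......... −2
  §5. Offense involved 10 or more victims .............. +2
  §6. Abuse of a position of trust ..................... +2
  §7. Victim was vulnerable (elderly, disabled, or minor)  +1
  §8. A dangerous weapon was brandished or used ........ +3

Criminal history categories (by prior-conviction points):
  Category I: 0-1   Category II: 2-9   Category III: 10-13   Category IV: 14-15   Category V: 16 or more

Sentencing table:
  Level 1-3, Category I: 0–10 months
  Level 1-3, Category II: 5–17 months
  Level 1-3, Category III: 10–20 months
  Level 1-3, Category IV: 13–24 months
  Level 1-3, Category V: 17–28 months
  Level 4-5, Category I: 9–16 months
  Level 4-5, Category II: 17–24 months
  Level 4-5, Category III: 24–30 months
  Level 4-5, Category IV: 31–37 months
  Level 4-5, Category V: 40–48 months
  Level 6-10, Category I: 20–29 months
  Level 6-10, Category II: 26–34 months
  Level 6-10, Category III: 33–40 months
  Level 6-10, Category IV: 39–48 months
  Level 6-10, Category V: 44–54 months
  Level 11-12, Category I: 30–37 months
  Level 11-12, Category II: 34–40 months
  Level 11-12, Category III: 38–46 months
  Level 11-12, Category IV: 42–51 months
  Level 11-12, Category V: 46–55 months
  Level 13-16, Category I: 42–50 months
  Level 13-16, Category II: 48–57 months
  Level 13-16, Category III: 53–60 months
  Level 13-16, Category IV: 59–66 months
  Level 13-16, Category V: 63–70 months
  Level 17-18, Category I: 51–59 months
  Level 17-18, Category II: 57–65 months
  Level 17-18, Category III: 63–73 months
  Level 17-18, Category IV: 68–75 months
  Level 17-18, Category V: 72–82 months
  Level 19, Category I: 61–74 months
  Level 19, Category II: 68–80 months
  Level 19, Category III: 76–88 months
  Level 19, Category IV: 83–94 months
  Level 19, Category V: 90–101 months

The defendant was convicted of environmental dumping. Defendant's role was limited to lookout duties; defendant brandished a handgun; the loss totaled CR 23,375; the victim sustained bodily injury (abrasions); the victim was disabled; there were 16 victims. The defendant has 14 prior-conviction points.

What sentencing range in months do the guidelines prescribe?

Base offense level for environmental dumping: 16.
§1 applies (level before this adjustment is 16 < 17, so +1): 16 + 1 = 17.
§2 does not apply.
§3 applies (level before this adjustment is 17 ≥ 15, so +4): 17 + 4 = 21.
§4 applies: 21 − 2 = 19.
§5 applies: 19 + 2 = 21.
§7 applies: 21 + 1 = 22.
§8 applies: 22 + 3 = 25.
Level 25 exceeds the maximum of 19; capped at 19.
Final offense level: 19.
Criminal history: 14 prior points → Category IV (14-15).
Level 19 falls in the 19 band.
Grid: Level 19 × Category IV = 83-94 months.

83-94 months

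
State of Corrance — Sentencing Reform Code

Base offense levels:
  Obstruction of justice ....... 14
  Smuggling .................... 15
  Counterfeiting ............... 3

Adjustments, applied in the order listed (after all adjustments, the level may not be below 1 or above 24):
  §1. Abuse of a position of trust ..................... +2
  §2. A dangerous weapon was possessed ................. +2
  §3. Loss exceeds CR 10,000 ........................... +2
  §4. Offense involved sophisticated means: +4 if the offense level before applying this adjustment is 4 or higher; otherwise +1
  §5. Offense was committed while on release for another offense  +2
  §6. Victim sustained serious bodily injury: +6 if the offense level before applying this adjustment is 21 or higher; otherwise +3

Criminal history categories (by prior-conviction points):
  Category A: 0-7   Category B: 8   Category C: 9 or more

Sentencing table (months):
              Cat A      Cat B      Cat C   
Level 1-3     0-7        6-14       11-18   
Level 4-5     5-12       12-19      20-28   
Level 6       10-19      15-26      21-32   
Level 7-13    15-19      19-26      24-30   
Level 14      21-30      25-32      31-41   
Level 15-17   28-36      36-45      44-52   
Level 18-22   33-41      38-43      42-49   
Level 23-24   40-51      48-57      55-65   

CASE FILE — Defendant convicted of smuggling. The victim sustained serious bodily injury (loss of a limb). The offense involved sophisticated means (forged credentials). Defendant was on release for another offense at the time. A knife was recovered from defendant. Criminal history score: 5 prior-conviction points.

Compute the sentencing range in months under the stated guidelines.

Base offense level for smuggling: 15.
§1 does not apply.
§2 applies: 15 + 2 = 17.
§3 does not apply.
§4 applies (level before this adjustment is 17 ≥ 4, so +4): 17 + 4 = 21.
§5 applies: 21 + 2 = 23.
§6 applies (level before this adjustment is 23 ≥ 21, so +6): 23 + 6 = 29.
Level 29 exceeds the maximum of 24; capped at 24.
Final offense level: 24.
Criminal history: 5 prior points → Category A (0-7).
Level 24 falls in the 23-24 band.
Grid: Level 23-24 × Category A = 40-51 months.

40-51 months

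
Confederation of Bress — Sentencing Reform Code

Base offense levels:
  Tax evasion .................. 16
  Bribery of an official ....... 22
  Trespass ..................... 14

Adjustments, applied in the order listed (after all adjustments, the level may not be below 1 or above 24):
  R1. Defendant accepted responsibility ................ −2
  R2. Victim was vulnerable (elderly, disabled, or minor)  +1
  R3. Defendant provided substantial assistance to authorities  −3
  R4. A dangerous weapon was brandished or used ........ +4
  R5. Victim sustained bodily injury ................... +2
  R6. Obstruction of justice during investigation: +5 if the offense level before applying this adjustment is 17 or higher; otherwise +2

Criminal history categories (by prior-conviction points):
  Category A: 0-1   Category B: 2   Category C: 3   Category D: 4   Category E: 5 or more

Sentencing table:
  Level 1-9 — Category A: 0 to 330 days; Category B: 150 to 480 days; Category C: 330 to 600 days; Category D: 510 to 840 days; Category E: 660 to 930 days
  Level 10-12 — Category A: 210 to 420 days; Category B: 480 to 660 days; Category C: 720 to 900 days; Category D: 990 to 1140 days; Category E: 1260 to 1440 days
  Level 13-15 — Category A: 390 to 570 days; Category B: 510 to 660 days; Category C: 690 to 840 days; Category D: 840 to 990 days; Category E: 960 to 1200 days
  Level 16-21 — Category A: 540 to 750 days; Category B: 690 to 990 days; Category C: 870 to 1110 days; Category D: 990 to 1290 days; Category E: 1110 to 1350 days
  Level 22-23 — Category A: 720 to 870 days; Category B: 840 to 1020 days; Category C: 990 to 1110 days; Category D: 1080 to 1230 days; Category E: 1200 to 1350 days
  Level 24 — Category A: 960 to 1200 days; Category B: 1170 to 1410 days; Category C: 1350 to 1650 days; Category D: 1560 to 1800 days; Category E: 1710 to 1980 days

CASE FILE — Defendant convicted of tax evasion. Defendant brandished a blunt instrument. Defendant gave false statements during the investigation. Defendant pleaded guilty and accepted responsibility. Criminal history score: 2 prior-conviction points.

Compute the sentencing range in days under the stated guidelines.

840-1020 days

Base offense level for tax evasion: 16.
R1 applies: 16 − 2 = 14.
R4 applies: 14 + 4 = 18.
R6 applies (level before this adjustment is 18 ≥ 17, so +5): 18 + 5 = 23.
Final offense level: 23.
Criminal history: 2 prior points → Category B (2).
Level 23 falls in the 22-23 band.
Grid: Level 22-23 × Category B = 840-1020 days.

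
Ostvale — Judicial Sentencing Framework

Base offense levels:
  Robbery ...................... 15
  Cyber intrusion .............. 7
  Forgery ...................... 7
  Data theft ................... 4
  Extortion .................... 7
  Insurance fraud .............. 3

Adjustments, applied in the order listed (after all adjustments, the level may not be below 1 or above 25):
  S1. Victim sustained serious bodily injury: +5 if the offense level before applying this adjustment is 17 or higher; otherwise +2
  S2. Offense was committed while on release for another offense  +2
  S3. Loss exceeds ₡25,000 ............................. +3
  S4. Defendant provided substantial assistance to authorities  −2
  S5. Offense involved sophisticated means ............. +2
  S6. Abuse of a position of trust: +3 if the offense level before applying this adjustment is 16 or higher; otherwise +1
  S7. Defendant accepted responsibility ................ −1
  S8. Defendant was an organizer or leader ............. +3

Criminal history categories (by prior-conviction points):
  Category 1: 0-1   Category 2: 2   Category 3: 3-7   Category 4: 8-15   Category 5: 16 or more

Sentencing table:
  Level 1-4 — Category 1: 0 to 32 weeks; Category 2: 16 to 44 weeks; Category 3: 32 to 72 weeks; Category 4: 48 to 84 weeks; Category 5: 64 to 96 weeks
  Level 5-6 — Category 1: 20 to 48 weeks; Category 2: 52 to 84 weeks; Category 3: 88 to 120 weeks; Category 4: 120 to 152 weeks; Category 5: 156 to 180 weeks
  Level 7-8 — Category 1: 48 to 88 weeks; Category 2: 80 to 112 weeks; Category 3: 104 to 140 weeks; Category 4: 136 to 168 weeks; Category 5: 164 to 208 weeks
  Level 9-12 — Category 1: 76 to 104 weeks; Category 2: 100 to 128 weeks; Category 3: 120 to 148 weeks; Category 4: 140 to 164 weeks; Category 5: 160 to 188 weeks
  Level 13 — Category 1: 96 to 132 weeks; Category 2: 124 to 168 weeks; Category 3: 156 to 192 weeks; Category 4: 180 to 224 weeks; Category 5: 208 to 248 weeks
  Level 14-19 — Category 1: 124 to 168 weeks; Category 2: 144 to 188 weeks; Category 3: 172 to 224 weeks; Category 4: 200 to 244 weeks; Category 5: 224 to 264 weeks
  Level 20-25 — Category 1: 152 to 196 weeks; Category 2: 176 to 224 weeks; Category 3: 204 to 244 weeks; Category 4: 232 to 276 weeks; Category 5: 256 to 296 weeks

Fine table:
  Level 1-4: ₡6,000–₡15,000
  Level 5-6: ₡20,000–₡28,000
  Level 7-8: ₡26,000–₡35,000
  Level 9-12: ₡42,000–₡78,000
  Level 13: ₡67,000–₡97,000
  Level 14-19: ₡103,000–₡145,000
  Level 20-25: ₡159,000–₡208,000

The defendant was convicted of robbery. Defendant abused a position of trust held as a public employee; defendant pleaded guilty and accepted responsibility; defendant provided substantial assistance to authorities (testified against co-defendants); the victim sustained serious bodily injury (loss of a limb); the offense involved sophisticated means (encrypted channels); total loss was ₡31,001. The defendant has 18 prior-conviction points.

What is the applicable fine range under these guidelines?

₡159,000–₡208,000

Base offense level for robbery: 15.
S1 applies (level before this adjustment is 15 < 17, so +2): 15 + 2 = 17.
S2 does not apply.
S3 applies: 17 + 3 = 20.
S4 applies: 20 − 2 = 18.
S5 applies: 18 + 2 = 20.
S6 applies (level before this adjustment is 20 ≥ 16, so +3): 20 + 3 = 23.
S7 applies: 23 − 1 = 22.
Final offense level: 22.
Level 22 falls in the 20-25 band.
Fine table: Level 20-25 → ₡159,000–₡208,000.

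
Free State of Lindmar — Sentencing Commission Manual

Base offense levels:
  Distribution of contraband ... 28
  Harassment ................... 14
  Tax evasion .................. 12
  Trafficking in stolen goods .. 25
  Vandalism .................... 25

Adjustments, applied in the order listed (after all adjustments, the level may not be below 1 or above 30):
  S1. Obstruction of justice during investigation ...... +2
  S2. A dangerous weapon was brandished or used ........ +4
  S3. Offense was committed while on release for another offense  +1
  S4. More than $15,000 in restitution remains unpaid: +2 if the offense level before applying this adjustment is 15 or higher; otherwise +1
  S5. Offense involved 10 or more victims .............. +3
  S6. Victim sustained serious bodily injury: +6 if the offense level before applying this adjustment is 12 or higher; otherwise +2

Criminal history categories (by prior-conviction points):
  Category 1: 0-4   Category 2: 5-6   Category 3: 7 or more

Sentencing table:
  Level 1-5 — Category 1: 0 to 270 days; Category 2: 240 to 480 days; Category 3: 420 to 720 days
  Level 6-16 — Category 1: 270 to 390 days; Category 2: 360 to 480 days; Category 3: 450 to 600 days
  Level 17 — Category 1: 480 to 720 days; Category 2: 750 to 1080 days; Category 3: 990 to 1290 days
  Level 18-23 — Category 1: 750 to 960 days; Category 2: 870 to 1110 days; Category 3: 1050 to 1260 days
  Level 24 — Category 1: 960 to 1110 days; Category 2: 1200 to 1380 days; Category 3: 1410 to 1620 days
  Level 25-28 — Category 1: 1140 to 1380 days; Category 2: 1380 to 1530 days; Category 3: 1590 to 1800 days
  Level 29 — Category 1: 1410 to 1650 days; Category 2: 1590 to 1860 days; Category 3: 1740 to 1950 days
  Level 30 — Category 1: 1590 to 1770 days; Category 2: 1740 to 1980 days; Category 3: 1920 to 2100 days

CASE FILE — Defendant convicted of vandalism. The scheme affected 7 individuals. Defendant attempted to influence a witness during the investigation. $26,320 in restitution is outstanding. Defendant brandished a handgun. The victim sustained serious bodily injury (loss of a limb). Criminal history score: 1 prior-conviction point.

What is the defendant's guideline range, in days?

1590-1770 days

Base offense level for vandalism: 25.
S1 applies: 25 + 2 = 27.
S2 applies: 27 + 4 = 31.
S3 does not apply.
S4 applies (level before this adjustment is 31 ≥ 15, so +2): 31 + 2 = 33.
S5 does not apply.
S6 applies (level before this adjustment is 33 ≥ 12, so +6): 33 + 6 = 39.
Level 39 exceeds the maximum of 30; capped at 30.
Final offense level: 30.
Criminal history: 1 prior point → Category 1 (0-4).
Level 30 falls in the 30 band.
Grid: Level 30 × Category 1 = 1590-1770 days.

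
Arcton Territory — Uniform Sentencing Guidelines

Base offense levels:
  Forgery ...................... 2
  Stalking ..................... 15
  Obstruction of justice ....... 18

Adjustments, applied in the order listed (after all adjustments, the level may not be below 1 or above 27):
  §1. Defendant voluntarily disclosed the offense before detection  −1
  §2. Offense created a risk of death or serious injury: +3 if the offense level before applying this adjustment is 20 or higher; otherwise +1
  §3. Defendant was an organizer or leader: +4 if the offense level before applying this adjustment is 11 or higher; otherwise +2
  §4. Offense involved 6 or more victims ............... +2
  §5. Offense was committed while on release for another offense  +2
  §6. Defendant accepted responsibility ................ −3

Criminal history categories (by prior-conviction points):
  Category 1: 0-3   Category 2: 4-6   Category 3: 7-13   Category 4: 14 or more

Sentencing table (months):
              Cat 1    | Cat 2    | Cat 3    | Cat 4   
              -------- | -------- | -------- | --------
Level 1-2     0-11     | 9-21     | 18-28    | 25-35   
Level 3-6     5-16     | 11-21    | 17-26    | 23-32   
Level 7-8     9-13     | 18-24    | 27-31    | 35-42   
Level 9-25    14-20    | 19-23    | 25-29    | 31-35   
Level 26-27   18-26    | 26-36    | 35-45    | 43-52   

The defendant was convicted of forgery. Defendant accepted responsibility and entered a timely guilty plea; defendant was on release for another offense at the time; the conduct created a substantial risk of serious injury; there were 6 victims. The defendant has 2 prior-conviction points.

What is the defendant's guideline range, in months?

5-16 months

Base offense level for forgery: 2.
§2 applies (level before this adjustment is 2 < 20, so +1): 2 + 1 = 3.
§3 does not apply.
§4 applies: 3 + 2 = 5.
§5 applies: 5 + 2 = 7.
§6 applies: 7 − 3 = 4.
Final offense level: 4.
Criminal history: 2 prior points → Category 1 (0-3).
Level 4 falls in the 3-6 band.
Grid: Level 3-6 × Category 1 = 5-16 months.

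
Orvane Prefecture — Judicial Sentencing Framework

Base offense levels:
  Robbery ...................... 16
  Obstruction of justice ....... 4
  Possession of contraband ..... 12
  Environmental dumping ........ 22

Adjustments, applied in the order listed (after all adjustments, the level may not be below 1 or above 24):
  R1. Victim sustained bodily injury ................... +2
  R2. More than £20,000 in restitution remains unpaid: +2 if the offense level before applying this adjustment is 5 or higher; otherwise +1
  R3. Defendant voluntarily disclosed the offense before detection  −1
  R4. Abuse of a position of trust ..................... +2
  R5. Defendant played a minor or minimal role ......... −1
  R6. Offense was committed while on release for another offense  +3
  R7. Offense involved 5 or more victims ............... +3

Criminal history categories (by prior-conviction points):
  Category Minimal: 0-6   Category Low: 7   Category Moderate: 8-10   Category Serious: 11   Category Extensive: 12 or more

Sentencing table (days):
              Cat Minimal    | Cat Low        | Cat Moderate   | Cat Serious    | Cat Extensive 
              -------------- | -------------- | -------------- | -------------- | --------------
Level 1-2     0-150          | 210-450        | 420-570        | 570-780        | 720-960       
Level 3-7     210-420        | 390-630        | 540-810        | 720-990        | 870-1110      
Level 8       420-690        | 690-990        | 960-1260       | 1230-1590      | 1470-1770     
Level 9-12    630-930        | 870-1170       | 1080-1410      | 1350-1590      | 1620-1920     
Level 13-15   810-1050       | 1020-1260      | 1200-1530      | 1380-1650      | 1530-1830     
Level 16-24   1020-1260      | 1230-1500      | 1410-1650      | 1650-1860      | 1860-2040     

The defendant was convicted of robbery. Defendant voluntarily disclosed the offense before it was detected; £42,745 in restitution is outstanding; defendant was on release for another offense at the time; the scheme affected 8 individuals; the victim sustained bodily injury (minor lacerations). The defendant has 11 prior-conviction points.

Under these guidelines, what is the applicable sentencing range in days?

Base offense level for robbery: 16.
R1 applies: 16 + 2 = 18.
R2 applies (level before this adjustment is 18 ≥ 5, so +2): 18 + 2 = 20.
R3 applies: 20 − 1 = 19.
R4 does not apply.
R6 applies: 19 + 3 = 22.
R7 applies: 22 + 3 = 25.
Level 25 exceeds the maximum of 24; capped at 24.
Final offense level: 24.
Criminal history: 11 prior points → Category Serious (11).
Level 24 falls in the 16-24 band.
Grid: Level 16-24 × Category Serious = 1650-1860 days.

1650-1860 days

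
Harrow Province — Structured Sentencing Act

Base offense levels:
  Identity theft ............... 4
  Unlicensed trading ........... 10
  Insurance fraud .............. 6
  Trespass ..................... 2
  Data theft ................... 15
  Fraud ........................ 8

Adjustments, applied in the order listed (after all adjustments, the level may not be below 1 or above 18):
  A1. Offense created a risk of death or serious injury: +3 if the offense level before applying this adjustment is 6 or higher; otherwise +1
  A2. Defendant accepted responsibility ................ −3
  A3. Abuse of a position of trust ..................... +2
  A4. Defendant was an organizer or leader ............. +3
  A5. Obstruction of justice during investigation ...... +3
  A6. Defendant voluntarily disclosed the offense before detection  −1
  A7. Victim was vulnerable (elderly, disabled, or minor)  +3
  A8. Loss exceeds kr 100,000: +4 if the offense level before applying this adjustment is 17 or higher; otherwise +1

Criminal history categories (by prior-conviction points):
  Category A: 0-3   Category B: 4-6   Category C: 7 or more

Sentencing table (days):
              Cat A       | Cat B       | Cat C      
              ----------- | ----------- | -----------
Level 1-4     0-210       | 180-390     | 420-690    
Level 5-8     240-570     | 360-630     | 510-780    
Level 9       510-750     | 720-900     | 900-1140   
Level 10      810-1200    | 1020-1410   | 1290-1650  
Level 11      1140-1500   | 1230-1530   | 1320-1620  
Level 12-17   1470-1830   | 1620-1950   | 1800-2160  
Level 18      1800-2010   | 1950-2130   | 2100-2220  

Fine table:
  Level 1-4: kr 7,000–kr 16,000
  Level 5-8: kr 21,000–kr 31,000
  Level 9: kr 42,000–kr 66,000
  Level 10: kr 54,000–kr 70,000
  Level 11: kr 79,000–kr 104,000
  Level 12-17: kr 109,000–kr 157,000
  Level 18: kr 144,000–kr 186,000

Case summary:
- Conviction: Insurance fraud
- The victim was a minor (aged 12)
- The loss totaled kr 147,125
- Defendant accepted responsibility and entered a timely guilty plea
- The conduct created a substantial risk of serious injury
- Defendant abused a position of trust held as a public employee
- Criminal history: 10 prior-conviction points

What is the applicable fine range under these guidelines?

kr 109,000–kr 157,000

Base offense level for insurance fraud: 6.
A1 applies (level before this adjustment is 6 ≥ 6, so +3): 6 + 3 = 9.
A2 applies: 9 − 3 = 6.
A3 applies: 6 + 2 = 8.
A5 does not apply.
A7 applies: 8 + 3 = 11.
A8 applies (level before this adjustment is 11 < 17, so +1): 11 + 1 = 12.
Final offense level: 12.
Level 12 falls in the 12-17 band.
Fine table: Level 12-17 → kr 109,000–kr 157,000.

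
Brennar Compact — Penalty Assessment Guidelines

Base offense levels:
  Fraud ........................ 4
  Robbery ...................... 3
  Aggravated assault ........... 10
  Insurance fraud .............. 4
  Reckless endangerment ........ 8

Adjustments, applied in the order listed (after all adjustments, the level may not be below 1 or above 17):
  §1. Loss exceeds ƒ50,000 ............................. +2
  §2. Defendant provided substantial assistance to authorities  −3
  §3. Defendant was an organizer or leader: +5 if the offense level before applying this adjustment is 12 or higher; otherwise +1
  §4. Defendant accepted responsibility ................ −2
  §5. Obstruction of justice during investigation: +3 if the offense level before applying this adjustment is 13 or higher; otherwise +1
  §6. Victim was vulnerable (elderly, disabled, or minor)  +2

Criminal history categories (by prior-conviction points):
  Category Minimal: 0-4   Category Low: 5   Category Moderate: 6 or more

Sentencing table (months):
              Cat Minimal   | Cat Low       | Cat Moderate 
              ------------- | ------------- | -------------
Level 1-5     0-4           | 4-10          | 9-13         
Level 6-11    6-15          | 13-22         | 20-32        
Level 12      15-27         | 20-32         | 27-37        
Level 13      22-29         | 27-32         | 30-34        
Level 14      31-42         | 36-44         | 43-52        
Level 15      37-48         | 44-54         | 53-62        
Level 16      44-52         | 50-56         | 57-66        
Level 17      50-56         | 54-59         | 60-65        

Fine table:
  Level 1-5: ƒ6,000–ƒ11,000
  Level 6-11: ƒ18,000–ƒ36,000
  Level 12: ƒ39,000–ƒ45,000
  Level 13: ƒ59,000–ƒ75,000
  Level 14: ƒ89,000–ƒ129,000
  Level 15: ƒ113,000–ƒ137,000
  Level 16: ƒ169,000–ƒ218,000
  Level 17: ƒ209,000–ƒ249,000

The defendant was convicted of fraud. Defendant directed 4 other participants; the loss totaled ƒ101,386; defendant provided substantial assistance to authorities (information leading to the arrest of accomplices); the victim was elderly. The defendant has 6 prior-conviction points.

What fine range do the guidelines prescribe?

Base offense level for fraud: 4.
§1 applies: 4 + 2 = 6.
§2 applies: 6 − 3 = 3.
§3 applies (level before this adjustment is 3 < 12, so +1): 3 + 1 = 4.
§4 does not apply.
§6 applies: 4 + 2 = 6.
Final offense level: 6.
Level 6 falls in the 6-11 band.
Fine table: Level 6-11 → ƒ18,000–ƒ36,000.

ƒ18,000–ƒ36,000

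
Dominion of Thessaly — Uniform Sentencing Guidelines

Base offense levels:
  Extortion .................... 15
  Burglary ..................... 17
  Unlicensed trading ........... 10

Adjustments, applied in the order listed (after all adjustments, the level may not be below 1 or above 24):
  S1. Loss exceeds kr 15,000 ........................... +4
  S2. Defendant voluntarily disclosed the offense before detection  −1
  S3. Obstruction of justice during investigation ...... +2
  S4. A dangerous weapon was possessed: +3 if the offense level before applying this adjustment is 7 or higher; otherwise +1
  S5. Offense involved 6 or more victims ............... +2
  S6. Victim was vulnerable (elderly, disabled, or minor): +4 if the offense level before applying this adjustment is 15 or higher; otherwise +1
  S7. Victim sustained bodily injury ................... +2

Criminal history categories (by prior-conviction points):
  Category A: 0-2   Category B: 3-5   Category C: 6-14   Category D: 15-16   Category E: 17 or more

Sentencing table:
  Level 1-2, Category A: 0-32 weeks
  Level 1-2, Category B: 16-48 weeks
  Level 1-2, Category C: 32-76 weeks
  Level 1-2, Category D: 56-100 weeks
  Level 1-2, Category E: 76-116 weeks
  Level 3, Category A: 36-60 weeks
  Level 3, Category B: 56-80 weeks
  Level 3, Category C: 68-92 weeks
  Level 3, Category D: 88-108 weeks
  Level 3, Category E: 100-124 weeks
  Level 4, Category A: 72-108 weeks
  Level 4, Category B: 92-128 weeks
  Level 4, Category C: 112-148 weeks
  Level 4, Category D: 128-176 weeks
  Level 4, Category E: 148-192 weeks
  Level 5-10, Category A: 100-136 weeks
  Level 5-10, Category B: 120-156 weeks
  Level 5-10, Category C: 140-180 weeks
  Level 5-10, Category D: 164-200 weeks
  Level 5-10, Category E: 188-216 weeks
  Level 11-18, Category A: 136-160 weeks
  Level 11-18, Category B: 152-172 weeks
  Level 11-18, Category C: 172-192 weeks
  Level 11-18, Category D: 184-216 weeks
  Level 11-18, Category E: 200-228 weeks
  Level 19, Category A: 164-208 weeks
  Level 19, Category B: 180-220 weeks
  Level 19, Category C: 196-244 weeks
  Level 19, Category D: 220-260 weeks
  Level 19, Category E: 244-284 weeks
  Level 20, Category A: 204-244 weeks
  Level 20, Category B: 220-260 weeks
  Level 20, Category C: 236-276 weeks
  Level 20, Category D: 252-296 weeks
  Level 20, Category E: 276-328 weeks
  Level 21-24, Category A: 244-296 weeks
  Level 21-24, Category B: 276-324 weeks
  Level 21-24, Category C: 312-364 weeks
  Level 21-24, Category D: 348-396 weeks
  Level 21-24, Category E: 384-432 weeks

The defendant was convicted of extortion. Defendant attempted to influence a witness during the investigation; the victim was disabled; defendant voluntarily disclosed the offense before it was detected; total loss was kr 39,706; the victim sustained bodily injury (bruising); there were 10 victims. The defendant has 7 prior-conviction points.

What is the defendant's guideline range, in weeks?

Base offense level for extortion: 15.
S1 applies: 15 + 4 = 19.
S2 applies: 19 − 1 = 18.
S3 applies: 18 + 2 = 20.
S5 applies: 20 + 2 = 22.
S6 applies (level before this adjustment is 22 ≥ 15, so +4): 22 + 4 = 26.
S7 applies: 26 + 2 = 28.
Level 28 exceeds the maximum of 24; capped at 24.
Final offense level: 24.
Criminal history: 7 prior points → Category C (6-14).
Level 24 falls in the 21-24 band.
Grid: Level 21-24 × Category C = 312-364 weeks.

312-364 weeks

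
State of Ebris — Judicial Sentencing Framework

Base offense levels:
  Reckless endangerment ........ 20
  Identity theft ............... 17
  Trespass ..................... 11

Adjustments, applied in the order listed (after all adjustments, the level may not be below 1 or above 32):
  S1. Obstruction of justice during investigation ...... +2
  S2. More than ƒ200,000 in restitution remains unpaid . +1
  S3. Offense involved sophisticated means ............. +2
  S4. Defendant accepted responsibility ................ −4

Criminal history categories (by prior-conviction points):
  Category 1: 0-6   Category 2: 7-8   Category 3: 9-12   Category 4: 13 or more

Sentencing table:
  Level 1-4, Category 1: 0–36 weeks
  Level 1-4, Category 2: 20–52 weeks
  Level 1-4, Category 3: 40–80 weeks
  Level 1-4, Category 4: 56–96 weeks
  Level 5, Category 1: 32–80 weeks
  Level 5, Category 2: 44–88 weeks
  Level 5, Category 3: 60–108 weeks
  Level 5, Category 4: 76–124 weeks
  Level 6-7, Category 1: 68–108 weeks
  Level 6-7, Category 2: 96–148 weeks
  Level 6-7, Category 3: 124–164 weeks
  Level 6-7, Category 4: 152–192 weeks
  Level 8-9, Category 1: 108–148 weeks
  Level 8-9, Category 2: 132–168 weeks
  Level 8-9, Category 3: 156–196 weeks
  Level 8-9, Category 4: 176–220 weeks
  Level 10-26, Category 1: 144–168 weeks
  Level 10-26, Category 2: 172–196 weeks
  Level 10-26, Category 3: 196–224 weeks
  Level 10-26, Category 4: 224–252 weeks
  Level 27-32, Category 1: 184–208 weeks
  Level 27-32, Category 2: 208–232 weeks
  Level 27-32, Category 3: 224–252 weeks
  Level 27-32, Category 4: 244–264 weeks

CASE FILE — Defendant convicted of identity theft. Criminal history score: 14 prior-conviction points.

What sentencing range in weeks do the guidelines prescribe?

224-252 weeks

Base offense level for identity theft: 17.
Final offense level: 17.
Criminal history: 14 prior points → Category 4 (13+).
Level 17 falls in the 10-26 band.
Grid: Level 10-26 × Category 4 = 224-252 weeks.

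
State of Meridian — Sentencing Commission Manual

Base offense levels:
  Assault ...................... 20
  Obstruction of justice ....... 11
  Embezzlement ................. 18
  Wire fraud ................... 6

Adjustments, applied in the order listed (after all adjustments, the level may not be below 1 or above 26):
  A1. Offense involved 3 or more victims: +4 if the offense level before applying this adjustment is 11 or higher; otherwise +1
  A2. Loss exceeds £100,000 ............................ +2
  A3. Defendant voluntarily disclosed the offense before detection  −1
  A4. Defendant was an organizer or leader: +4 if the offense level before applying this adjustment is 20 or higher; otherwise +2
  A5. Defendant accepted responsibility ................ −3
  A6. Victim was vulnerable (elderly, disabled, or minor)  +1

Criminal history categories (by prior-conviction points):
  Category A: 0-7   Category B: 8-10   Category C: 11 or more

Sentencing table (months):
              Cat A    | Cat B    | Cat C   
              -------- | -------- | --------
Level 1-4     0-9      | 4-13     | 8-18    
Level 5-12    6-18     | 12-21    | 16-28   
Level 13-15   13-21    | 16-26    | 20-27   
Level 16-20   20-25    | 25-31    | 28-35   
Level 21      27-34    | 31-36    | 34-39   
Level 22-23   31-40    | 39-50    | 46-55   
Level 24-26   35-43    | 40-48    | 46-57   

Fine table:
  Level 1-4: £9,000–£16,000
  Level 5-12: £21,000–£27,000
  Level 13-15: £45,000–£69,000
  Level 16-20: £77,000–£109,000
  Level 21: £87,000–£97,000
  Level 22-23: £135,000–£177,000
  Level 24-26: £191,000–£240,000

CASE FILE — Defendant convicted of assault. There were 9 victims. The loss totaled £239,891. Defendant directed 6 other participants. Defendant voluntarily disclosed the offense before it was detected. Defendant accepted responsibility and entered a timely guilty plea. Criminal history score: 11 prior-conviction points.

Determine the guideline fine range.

Base offense level for assault: 20.
A1 applies (level before this adjustment is 20 ≥ 11, so +4): 20 + 4 = 24.
A2 applies: 24 + 2 = 26.
A3 applies: 26 − 1 = 25.
A4 applies (level before this adjustment is 25 ≥ 20, so +4): 25 + 4 = 29.
A5 applies: 29 − 3 = 26.
Final offense level: 26.
Level 26 falls in the 24-26 band.
Fine table: Level 24-26 → £191,000–£240,000.

£191,000–£240,000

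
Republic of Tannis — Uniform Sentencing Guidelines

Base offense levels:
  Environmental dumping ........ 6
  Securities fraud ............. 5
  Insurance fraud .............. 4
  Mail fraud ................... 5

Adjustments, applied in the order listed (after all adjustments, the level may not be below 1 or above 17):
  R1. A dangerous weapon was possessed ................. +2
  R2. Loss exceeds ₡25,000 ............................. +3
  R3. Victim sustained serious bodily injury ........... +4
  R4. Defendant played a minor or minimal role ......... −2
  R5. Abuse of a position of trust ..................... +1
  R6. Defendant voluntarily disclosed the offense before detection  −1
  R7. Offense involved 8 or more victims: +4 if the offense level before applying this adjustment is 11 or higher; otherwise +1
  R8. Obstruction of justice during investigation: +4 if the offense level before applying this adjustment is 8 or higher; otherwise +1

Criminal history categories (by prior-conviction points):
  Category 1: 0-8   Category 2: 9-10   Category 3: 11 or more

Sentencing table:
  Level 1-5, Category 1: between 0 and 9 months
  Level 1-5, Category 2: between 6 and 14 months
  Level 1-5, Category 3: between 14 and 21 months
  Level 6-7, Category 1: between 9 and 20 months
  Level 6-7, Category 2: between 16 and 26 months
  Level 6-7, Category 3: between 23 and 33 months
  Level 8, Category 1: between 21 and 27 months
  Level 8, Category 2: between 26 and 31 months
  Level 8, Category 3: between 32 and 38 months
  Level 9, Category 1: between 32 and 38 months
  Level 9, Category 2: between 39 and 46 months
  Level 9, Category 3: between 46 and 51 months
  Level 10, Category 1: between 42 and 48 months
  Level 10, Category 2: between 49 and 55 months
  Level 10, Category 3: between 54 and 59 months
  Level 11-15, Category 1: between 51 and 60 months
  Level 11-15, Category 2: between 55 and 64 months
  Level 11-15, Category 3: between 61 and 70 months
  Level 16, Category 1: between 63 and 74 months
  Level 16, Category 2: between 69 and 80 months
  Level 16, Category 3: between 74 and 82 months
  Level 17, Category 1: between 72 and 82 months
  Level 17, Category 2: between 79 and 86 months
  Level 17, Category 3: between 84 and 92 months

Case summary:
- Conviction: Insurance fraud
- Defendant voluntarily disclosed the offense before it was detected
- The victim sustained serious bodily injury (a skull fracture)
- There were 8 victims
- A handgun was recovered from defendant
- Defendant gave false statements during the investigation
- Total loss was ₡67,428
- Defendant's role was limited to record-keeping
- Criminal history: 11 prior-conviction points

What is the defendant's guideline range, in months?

Base offense level for insurance fraud: 4.
R1 applies: 4 + 2 = 6.
R2 applies: 6 + 3 = 9.
R3 applies: 9 + 4 = 13.
R4 applies: 13 − 2 = 11.
R5 does not apply.
R6 applies: 11 − 1 = 10.
R7 applies (level before this adjustment is 10 < 11, so +1): 10 + 1 = 11.
R8 applies (level before this adjustment is 11 ≥ 8, so +4): 11 + 4 = 15.
Final offense level: 15.
Criminal history: 11 prior points → Category 3 (11+).
Level 15 falls in the 11-15 band.
Grid: Level 11-15 × Category 3 = 61-70 months.

61-70 months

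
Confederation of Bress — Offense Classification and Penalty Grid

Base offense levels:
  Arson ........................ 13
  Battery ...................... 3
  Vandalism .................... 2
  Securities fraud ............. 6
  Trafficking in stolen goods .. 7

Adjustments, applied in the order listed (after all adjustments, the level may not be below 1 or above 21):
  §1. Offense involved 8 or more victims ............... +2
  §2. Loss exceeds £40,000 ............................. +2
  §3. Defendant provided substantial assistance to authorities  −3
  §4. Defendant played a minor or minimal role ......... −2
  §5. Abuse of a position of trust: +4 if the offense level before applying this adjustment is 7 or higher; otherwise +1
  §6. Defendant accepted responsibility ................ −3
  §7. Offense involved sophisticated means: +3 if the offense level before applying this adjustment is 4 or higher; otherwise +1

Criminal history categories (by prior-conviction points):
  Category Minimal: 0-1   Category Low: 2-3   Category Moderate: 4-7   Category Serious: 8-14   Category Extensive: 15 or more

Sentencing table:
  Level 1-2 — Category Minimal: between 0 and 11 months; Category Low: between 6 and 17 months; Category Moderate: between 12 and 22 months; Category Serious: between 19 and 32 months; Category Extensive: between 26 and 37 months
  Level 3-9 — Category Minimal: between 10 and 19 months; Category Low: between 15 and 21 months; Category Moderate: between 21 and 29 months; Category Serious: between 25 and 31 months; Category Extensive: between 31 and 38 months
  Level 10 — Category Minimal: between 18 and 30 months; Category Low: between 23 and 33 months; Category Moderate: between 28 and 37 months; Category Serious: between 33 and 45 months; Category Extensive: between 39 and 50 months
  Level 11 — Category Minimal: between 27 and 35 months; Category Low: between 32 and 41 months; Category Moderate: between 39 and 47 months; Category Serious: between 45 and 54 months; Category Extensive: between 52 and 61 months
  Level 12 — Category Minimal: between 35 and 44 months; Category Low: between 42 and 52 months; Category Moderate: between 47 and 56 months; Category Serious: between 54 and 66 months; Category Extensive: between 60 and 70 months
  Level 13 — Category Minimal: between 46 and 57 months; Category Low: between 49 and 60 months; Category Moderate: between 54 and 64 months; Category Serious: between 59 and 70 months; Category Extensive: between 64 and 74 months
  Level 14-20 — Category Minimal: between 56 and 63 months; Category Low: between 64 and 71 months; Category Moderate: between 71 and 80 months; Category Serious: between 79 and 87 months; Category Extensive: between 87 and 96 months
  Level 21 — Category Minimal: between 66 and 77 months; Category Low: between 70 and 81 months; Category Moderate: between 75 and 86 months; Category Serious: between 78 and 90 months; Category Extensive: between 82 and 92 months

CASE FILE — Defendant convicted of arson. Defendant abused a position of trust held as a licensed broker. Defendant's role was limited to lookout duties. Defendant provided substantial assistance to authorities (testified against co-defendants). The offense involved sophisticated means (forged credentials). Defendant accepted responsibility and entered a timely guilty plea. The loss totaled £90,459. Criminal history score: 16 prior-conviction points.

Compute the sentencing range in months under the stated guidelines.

87-96 months

Base offense level for arson: 13.
§2 applies: 13 + 2 = 15.
§3 applies: 15 − 3 = 12.
§4 applies: 12 − 2 = 10.
§5 applies (level before this adjustment is 10 ≥ 7, so +4): 10 + 4 = 14.
§6 applies: 14 − 3 = 11.
§7 applies (level before this adjustment is 11 ≥ 4, so +3): 11 + 3 = 14.
Final offense level: 14.
Criminal history: 16 prior points → Category Extensive (15+).
Level 14 falls in the 14-20 band.
Grid: Level 14-20 × Category Extensive = 87-96 months.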